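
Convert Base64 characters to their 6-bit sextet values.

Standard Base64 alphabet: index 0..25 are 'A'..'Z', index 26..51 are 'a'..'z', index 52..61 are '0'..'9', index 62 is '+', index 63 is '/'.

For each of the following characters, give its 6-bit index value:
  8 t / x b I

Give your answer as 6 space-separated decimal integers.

'8': 0..9 range, 52 + ord('8') − ord('0') = 60
't': a..z range, 26 + ord('t') − ord('a') = 45
'/': index 63
'x': a..z range, 26 + ord('x') − ord('a') = 49
'b': a..z range, 26 + ord('b') − ord('a') = 27
'I': A..Z range, ord('I') − ord('A') = 8

Answer: 60 45 63 49 27 8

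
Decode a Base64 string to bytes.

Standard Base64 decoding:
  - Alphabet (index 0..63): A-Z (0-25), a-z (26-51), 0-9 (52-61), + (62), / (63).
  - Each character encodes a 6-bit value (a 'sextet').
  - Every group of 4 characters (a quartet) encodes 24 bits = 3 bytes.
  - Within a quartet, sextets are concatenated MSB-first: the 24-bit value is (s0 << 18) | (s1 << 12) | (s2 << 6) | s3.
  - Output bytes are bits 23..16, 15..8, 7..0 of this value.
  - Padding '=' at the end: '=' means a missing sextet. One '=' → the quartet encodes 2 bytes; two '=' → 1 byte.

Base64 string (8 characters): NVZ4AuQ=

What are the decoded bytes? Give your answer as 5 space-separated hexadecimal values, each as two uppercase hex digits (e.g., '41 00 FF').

After char 0 ('N'=13): chars_in_quartet=1 acc=0xD bytes_emitted=0
After char 1 ('V'=21): chars_in_quartet=2 acc=0x355 bytes_emitted=0
After char 2 ('Z'=25): chars_in_quartet=3 acc=0xD559 bytes_emitted=0
After char 3 ('4'=56): chars_in_quartet=4 acc=0x355678 -> emit 35 56 78, reset; bytes_emitted=3
After char 4 ('A'=0): chars_in_quartet=1 acc=0x0 bytes_emitted=3
After char 5 ('u'=46): chars_in_quartet=2 acc=0x2E bytes_emitted=3
After char 6 ('Q'=16): chars_in_quartet=3 acc=0xB90 bytes_emitted=3
Padding '=': partial quartet acc=0xB90 -> emit 02 E4; bytes_emitted=5

Answer: 35 56 78 02 E4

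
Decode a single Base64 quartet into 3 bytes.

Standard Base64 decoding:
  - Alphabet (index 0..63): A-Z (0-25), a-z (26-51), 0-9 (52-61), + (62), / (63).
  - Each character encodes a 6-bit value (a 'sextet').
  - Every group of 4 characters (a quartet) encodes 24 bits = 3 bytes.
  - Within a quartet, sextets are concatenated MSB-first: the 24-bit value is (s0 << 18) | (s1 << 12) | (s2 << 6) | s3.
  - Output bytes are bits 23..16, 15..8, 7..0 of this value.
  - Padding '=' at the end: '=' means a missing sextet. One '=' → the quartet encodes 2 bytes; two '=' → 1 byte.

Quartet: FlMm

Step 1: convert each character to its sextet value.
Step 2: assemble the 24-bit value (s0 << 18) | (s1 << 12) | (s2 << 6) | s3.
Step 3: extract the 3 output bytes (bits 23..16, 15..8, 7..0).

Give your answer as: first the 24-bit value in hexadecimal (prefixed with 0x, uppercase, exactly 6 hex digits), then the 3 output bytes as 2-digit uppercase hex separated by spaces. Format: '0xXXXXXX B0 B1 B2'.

Answer: 0x165326 16 53 26

Derivation:
Sextets: F=5, l=37, M=12, m=38
24-bit: (5<<18) | (37<<12) | (12<<6) | 38
      = 0x140000 | 0x025000 | 0x000300 | 0x000026
      = 0x165326
Bytes: (v>>16)&0xFF=16, (v>>8)&0xFF=53, v&0xFF=26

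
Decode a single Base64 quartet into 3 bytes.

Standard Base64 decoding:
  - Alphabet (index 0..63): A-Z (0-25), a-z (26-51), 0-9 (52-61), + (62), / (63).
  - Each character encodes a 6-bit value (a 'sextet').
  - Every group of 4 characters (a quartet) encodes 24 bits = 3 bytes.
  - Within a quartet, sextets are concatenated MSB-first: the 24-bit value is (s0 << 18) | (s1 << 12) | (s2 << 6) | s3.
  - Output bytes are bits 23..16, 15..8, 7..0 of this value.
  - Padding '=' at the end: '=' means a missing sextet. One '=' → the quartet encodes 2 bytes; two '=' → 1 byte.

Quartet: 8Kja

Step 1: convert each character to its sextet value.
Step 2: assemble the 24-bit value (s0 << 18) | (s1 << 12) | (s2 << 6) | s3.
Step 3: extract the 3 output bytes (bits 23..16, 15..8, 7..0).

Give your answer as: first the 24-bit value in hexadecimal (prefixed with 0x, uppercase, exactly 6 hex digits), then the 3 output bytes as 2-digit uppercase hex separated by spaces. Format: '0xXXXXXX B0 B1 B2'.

Answer: 0xF0A8DA F0 A8 DA

Derivation:
Sextets: 8=60, K=10, j=35, a=26
24-bit: (60<<18) | (10<<12) | (35<<6) | 26
      = 0xF00000 | 0x00A000 | 0x0008C0 | 0x00001A
      = 0xF0A8DA
Bytes: (v>>16)&0xFF=F0, (v>>8)&0xFF=A8, v&0xFF=DA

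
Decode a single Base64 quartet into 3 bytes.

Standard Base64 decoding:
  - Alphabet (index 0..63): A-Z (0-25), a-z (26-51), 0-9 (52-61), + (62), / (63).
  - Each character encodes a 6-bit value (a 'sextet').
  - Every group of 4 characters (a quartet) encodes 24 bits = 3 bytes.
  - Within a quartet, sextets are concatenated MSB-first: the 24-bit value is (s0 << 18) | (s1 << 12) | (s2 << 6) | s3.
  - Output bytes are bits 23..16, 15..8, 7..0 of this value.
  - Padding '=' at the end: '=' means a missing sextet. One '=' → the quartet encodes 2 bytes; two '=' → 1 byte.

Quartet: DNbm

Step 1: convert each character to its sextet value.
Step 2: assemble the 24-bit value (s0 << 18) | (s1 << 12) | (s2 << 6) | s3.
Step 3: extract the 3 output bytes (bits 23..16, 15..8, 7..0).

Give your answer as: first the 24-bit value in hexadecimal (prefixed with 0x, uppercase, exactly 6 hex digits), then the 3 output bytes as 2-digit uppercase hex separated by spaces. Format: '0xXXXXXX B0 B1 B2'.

Answer: 0x0CD6E6 0C D6 E6

Derivation:
Sextets: D=3, N=13, b=27, m=38
24-bit: (3<<18) | (13<<12) | (27<<6) | 38
      = 0x0C0000 | 0x00D000 | 0x0006C0 | 0x000026
      = 0x0CD6E6
Bytes: (v>>16)&0xFF=0C, (v>>8)&0xFF=D6, v&0xFF=E6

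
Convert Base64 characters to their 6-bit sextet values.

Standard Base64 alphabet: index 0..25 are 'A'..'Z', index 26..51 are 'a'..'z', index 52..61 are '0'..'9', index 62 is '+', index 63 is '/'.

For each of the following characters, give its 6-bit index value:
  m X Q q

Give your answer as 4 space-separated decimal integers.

'm': a..z range, 26 + ord('m') − ord('a') = 38
'X': A..Z range, ord('X') − ord('A') = 23
'Q': A..Z range, ord('Q') − ord('A') = 16
'q': a..z range, 26 + ord('q') − ord('a') = 42

Answer: 38 23 16 42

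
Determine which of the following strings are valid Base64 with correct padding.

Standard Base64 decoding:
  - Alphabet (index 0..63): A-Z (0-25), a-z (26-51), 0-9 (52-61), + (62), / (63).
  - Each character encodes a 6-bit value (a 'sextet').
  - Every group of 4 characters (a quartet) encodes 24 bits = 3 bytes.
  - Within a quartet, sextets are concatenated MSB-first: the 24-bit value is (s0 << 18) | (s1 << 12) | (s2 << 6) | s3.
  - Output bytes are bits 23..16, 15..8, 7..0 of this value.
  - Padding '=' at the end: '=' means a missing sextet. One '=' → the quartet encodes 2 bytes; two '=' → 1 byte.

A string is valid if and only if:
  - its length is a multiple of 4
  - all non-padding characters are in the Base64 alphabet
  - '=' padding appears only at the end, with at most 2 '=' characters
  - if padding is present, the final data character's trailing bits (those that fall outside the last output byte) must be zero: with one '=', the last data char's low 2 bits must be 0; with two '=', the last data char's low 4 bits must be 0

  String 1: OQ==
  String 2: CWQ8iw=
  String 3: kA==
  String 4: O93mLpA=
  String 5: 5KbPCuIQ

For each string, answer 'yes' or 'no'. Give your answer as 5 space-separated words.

String 1: 'OQ==' → valid
String 2: 'CWQ8iw=' → invalid (len=7 not mult of 4)
String 3: 'kA==' → valid
String 4: 'O93mLpA=' → valid
String 5: '5KbPCuIQ' → valid

Answer: yes no yes yes yes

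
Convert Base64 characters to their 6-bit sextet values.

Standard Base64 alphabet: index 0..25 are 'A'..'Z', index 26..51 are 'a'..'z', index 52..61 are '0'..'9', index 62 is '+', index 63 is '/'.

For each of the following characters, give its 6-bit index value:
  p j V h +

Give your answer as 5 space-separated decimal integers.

Answer: 41 35 21 33 62

Derivation:
'p': a..z range, 26 + ord('p') − ord('a') = 41
'j': a..z range, 26 + ord('j') − ord('a') = 35
'V': A..Z range, ord('V') − ord('A') = 21
'h': a..z range, 26 + ord('h') − ord('a') = 33
'+': index 62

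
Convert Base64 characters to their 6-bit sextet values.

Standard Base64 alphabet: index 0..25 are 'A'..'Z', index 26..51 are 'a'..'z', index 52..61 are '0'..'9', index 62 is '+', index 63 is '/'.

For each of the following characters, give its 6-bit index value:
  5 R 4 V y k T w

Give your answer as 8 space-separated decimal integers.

'5': 0..9 range, 52 + ord('5') − ord('0') = 57
'R': A..Z range, ord('R') − ord('A') = 17
'4': 0..9 range, 52 + ord('4') − ord('0') = 56
'V': A..Z range, ord('V') − ord('A') = 21
'y': a..z range, 26 + ord('y') − ord('a') = 50
'k': a..z range, 26 + ord('k') − ord('a') = 36
'T': A..Z range, ord('T') − ord('A') = 19
'w': a..z range, 26 + ord('w') − ord('a') = 48

Answer: 57 17 56 21 50 36 19 48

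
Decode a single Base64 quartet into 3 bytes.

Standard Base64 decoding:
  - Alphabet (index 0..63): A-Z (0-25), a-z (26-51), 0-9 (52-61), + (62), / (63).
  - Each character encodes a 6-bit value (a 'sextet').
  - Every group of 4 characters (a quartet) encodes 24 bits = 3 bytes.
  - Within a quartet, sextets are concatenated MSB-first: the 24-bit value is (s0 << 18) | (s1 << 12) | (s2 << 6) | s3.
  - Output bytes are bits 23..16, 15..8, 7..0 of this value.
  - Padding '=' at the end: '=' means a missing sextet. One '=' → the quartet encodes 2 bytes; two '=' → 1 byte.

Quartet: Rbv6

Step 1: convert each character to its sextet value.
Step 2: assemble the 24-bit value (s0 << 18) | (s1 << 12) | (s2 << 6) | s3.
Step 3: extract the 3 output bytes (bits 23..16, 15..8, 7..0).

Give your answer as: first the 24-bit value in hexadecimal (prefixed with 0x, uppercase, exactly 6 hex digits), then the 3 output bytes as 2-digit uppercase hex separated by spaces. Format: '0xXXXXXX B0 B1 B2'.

Answer: 0x45BBFA 45 BB FA

Derivation:
Sextets: R=17, b=27, v=47, 6=58
24-bit: (17<<18) | (27<<12) | (47<<6) | 58
      = 0x440000 | 0x01B000 | 0x000BC0 | 0x00003A
      = 0x45BBFA
Bytes: (v>>16)&0xFF=45, (v>>8)&0xFF=BB, v&0xFF=FA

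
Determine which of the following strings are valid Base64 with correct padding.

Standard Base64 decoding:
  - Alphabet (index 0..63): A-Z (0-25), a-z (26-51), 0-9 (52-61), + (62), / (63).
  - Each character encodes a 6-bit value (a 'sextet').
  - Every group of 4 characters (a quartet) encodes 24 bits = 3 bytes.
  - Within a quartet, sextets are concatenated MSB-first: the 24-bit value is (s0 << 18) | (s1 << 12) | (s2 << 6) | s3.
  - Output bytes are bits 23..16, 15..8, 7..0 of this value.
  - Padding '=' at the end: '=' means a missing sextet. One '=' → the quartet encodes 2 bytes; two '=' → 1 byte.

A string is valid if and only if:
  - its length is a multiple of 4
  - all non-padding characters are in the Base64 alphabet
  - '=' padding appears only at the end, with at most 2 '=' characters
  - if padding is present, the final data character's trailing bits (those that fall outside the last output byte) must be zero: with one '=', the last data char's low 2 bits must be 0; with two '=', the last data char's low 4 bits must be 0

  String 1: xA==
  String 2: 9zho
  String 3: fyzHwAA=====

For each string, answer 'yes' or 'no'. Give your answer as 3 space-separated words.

String 1: 'xA==' → valid
String 2: '9zho' → valid
String 3: 'fyzHwAA=====' → invalid (5 pad chars (max 2))

Answer: yes yes no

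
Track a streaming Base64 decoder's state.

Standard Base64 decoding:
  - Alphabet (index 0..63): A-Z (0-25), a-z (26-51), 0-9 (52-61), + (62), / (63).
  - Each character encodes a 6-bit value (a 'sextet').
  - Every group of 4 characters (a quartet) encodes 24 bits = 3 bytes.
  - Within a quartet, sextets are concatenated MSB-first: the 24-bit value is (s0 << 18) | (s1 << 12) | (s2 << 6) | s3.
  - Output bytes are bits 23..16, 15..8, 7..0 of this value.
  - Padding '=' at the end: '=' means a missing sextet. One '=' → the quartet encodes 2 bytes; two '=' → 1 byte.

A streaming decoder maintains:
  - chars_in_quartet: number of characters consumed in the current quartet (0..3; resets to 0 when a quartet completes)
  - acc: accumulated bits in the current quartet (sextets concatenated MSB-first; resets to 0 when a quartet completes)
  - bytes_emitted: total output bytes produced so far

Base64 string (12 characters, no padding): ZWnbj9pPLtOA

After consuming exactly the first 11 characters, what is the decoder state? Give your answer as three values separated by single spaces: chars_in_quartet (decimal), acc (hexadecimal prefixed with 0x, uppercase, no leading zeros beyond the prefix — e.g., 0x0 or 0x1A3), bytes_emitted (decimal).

After char 0 ('Z'=25): chars_in_quartet=1 acc=0x19 bytes_emitted=0
After char 1 ('W'=22): chars_in_quartet=2 acc=0x656 bytes_emitted=0
After char 2 ('n'=39): chars_in_quartet=3 acc=0x195A7 bytes_emitted=0
After char 3 ('b'=27): chars_in_quartet=4 acc=0x6569DB -> emit 65 69 DB, reset; bytes_emitted=3
After char 4 ('j'=35): chars_in_quartet=1 acc=0x23 bytes_emitted=3
After char 5 ('9'=61): chars_in_quartet=2 acc=0x8FD bytes_emitted=3
After char 6 ('p'=41): chars_in_quartet=3 acc=0x23F69 bytes_emitted=3
After char 7 ('P'=15): chars_in_quartet=4 acc=0x8FDA4F -> emit 8F DA 4F, reset; bytes_emitted=6
After char 8 ('L'=11): chars_in_quartet=1 acc=0xB bytes_emitted=6
After char 9 ('t'=45): chars_in_quartet=2 acc=0x2ED bytes_emitted=6
After char 10 ('O'=14): chars_in_quartet=3 acc=0xBB4E bytes_emitted=6

Answer: 3 0xBB4E 6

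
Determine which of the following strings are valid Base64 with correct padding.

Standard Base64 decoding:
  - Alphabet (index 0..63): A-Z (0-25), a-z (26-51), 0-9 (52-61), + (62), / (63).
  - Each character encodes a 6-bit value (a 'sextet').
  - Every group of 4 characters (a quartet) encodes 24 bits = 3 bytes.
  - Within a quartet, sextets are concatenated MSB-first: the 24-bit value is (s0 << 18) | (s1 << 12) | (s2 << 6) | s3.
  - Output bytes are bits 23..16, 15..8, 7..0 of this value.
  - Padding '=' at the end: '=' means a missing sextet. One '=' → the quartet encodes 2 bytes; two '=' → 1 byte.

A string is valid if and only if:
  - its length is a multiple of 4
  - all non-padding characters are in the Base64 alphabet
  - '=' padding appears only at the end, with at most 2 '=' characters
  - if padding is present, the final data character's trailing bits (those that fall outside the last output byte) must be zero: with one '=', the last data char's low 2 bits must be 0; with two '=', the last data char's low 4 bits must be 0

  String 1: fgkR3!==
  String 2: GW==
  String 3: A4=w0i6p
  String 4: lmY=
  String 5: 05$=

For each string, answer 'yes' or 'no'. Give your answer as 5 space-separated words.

Answer: no no no yes no

Derivation:
String 1: 'fgkR3!==' → invalid (bad char(s): ['!'])
String 2: 'GW==' → invalid (bad trailing bits)
String 3: 'A4=w0i6p' → invalid (bad char(s): ['=']; '=' in middle)
String 4: 'lmY=' → valid
String 5: '05$=' → invalid (bad char(s): ['$'])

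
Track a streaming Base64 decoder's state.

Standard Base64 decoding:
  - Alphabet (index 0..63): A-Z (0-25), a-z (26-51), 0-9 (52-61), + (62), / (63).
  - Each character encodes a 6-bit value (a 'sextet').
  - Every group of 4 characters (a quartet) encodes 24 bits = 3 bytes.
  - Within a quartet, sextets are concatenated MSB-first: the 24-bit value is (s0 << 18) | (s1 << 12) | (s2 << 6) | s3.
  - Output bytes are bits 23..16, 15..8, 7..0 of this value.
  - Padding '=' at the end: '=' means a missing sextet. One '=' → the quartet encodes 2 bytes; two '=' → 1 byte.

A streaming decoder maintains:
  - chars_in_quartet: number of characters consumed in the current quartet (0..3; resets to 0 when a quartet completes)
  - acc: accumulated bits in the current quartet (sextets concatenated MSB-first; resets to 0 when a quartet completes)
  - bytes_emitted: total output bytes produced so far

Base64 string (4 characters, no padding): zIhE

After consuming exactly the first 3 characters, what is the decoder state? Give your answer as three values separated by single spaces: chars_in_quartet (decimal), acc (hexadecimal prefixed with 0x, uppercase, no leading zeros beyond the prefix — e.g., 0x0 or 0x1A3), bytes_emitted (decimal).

Answer: 3 0x33221 0

Derivation:
After char 0 ('z'=51): chars_in_quartet=1 acc=0x33 bytes_emitted=0
After char 1 ('I'=8): chars_in_quartet=2 acc=0xCC8 bytes_emitted=0
After char 2 ('h'=33): chars_in_quartet=3 acc=0x33221 bytes_emitted=0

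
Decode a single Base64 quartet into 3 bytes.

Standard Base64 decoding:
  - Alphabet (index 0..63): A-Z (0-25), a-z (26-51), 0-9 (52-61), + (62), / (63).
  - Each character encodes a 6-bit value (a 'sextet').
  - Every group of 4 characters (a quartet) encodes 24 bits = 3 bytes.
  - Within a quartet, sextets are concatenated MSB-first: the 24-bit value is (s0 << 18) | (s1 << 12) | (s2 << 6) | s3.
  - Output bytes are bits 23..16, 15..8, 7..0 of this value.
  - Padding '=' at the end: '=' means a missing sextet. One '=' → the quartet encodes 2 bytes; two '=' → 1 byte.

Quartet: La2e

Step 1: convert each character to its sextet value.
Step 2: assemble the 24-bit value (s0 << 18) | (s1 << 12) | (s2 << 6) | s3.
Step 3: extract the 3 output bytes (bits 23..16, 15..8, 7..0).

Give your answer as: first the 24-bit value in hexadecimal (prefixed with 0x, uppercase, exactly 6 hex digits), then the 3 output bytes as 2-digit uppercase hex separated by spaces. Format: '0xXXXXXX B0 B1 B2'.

Sextets: L=11, a=26, 2=54, e=30
24-bit: (11<<18) | (26<<12) | (54<<6) | 30
      = 0x2C0000 | 0x01A000 | 0x000D80 | 0x00001E
      = 0x2DAD9E
Bytes: (v>>16)&0xFF=2D, (v>>8)&0xFF=AD, v&0xFF=9E

Answer: 0x2DAD9E 2D AD 9E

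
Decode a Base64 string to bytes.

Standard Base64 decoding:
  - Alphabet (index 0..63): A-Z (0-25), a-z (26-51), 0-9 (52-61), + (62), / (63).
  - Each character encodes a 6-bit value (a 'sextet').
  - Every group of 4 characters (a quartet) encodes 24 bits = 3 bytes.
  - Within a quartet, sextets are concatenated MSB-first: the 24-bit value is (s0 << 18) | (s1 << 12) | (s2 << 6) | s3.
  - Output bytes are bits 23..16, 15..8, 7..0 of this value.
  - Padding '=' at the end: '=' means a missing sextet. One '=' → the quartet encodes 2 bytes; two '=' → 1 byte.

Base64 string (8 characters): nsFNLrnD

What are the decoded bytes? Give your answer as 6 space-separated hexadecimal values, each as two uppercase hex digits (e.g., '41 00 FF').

Answer: 9E C1 4D 2E B9 C3

Derivation:
After char 0 ('n'=39): chars_in_quartet=1 acc=0x27 bytes_emitted=0
After char 1 ('s'=44): chars_in_quartet=2 acc=0x9EC bytes_emitted=0
After char 2 ('F'=5): chars_in_quartet=3 acc=0x27B05 bytes_emitted=0
After char 3 ('N'=13): chars_in_quartet=4 acc=0x9EC14D -> emit 9E C1 4D, reset; bytes_emitted=3
After char 4 ('L'=11): chars_in_quartet=1 acc=0xB bytes_emitted=3
After char 5 ('r'=43): chars_in_quartet=2 acc=0x2EB bytes_emitted=3
After char 6 ('n'=39): chars_in_quartet=3 acc=0xBAE7 bytes_emitted=3
After char 7 ('D'=3): chars_in_quartet=4 acc=0x2EB9C3 -> emit 2E B9 C3, reset; bytes_emitted=6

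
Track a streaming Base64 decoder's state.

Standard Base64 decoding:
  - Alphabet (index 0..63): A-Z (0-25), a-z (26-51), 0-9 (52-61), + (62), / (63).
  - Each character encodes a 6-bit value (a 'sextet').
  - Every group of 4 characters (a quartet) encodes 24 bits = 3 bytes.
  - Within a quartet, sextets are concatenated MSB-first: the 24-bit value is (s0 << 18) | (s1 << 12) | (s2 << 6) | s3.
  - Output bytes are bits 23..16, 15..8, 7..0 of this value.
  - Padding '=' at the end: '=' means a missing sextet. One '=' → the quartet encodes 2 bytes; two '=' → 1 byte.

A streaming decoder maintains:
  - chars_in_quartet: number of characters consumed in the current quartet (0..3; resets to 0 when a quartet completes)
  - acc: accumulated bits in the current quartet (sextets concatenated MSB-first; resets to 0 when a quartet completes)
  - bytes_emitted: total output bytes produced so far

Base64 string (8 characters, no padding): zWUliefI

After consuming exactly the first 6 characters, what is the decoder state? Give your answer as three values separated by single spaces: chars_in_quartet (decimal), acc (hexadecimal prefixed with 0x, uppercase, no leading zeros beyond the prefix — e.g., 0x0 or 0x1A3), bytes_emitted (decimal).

Answer: 2 0x89E 3

Derivation:
After char 0 ('z'=51): chars_in_quartet=1 acc=0x33 bytes_emitted=0
After char 1 ('W'=22): chars_in_quartet=2 acc=0xCD6 bytes_emitted=0
After char 2 ('U'=20): chars_in_quartet=3 acc=0x33594 bytes_emitted=0
After char 3 ('l'=37): chars_in_quartet=4 acc=0xCD6525 -> emit CD 65 25, reset; bytes_emitted=3
After char 4 ('i'=34): chars_in_quartet=1 acc=0x22 bytes_emitted=3
After char 5 ('e'=30): chars_in_quartet=2 acc=0x89E bytes_emitted=3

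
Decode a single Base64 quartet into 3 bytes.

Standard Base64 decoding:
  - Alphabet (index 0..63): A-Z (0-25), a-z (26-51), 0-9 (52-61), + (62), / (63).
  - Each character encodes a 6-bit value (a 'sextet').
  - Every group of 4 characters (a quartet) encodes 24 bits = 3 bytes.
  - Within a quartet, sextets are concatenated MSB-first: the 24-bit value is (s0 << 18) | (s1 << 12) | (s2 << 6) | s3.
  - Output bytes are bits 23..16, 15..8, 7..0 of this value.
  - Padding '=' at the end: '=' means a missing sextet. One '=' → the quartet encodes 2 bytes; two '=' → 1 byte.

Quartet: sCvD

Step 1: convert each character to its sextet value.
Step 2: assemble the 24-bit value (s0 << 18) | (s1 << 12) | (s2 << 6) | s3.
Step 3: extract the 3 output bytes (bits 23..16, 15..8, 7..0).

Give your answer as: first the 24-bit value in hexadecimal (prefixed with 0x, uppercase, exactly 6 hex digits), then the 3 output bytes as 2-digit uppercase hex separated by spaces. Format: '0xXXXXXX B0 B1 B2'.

Sextets: s=44, C=2, v=47, D=3
24-bit: (44<<18) | (2<<12) | (47<<6) | 3
      = 0xB00000 | 0x002000 | 0x000BC0 | 0x000003
      = 0xB02BC3
Bytes: (v>>16)&0xFF=B0, (v>>8)&0xFF=2B, v&0xFF=C3

Answer: 0xB02BC3 B0 2B C3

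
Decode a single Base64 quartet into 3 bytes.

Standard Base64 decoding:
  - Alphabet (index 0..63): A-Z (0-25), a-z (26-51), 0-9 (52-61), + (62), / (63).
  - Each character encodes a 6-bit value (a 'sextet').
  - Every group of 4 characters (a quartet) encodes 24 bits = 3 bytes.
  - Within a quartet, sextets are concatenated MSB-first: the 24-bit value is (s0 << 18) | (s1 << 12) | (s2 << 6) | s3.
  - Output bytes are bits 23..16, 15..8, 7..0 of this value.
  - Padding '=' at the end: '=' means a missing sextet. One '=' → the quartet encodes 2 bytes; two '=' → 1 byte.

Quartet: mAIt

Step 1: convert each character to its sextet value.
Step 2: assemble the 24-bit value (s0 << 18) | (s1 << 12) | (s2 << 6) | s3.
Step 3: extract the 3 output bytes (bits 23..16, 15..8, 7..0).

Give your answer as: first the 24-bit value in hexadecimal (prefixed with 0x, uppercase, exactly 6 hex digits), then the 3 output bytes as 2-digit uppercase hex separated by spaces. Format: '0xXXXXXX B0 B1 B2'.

Answer: 0x98022D 98 02 2D

Derivation:
Sextets: m=38, A=0, I=8, t=45
24-bit: (38<<18) | (0<<12) | (8<<6) | 45
      = 0x980000 | 0x000000 | 0x000200 | 0x00002D
      = 0x98022D
Bytes: (v>>16)&0xFF=98, (v>>8)&0xFF=02, v&0xFF=2D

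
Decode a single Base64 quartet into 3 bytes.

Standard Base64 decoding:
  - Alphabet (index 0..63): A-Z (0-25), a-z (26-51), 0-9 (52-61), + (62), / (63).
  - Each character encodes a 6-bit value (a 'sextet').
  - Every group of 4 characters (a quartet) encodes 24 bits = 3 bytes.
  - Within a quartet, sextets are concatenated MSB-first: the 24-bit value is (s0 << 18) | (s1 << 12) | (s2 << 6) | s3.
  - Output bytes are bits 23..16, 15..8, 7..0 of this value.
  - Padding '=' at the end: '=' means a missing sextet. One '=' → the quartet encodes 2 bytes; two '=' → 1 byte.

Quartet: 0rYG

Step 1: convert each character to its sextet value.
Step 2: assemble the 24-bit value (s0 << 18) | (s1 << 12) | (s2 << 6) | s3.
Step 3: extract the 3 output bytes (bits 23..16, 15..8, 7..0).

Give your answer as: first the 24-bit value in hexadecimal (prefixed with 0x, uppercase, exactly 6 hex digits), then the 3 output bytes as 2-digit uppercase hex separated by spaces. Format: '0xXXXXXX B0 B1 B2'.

Answer: 0xD2B606 D2 B6 06

Derivation:
Sextets: 0=52, r=43, Y=24, G=6
24-bit: (52<<18) | (43<<12) | (24<<6) | 6
      = 0xD00000 | 0x02B000 | 0x000600 | 0x000006
      = 0xD2B606
Bytes: (v>>16)&0xFF=D2, (v>>8)&0xFF=B6, v&0xFF=06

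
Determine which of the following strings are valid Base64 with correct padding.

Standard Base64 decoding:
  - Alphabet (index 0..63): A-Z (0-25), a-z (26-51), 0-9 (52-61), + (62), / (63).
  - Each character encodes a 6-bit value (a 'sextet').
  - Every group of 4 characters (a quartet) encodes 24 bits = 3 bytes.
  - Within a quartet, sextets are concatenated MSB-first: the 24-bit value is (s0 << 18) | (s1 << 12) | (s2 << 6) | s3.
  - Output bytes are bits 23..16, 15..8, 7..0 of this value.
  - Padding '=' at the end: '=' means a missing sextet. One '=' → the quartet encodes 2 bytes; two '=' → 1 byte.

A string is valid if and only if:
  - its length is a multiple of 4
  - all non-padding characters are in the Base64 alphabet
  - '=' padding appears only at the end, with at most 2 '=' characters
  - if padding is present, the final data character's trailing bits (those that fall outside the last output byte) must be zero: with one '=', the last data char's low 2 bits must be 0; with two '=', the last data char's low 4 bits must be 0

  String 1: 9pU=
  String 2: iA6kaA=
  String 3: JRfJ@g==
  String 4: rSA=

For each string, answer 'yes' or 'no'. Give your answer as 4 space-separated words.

String 1: '9pU=' → valid
String 2: 'iA6kaA=' → invalid (len=7 not mult of 4)
String 3: 'JRfJ@g==' → invalid (bad char(s): ['@'])
String 4: 'rSA=' → valid

Answer: yes no no yes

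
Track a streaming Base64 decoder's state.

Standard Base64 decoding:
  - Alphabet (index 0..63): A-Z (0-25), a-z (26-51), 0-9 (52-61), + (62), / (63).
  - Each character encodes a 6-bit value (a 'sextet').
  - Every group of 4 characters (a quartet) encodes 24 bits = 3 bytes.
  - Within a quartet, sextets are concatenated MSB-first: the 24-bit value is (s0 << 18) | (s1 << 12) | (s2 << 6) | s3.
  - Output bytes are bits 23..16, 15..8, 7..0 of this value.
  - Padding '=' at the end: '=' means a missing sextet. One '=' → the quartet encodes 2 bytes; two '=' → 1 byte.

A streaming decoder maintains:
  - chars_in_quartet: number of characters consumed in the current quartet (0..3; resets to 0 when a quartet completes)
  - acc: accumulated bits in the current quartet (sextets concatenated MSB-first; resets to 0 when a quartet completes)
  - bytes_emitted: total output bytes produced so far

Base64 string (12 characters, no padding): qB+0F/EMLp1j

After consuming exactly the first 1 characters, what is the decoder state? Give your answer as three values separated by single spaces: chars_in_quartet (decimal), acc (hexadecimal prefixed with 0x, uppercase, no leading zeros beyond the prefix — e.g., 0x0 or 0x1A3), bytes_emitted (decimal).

Answer: 1 0x2A 0

Derivation:
After char 0 ('q'=42): chars_in_quartet=1 acc=0x2A bytes_emitted=0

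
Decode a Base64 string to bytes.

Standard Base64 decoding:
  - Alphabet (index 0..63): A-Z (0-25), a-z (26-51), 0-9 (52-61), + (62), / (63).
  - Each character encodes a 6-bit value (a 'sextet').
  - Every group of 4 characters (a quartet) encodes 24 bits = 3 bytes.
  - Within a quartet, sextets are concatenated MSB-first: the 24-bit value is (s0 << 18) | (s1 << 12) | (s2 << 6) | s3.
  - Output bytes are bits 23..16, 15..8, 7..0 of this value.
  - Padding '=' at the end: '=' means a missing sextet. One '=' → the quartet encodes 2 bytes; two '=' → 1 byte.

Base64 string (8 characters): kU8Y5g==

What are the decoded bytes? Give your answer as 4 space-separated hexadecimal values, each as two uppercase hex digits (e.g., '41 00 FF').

Answer: 91 4F 18 E6

Derivation:
After char 0 ('k'=36): chars_in_quartet=1 acc=0x24 bytes_emitted=0
After char 1 ('U'=20): chars_in_quartet=2 acc=0x914 bytes_emitted=0
After char 2 ('8'=60): chars_in_quartet=3 acc=0x2453C bytes_emitted=0
After char 3 ('Y'=24): chars_in_quartet=4 acc=0x914F18 -> emit 91 4F 18, reset; bytes_emitted=3
After char 4 ('5'=57): chars_in_quartet=1 acc=0x39 bytes_emitted=3
After char 5 ('g'=32): chars_in_quartet=2 acc=0xE60 bytes_emitted=3
Padding '==': partial quartet acc=0xE60 -> emit E6; bytes_emitted=4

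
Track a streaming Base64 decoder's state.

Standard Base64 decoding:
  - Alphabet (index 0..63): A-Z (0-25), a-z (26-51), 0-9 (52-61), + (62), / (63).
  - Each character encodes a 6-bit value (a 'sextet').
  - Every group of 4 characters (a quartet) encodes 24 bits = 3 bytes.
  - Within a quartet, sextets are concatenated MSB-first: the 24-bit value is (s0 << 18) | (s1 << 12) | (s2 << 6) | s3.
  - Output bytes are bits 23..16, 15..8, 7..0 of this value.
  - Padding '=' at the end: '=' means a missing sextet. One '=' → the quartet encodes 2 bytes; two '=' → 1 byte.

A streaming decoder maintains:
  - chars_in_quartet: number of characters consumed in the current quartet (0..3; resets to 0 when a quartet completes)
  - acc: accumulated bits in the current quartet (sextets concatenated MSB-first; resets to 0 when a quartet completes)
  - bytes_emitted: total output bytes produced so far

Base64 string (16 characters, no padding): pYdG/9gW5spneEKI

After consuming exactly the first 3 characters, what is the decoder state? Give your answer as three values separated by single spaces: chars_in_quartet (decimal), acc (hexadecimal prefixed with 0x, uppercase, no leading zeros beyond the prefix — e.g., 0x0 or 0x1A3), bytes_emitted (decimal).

Answer: 3 0x2961D 0

Derivation:
After char 0 ('p'=41): chars_in_quartet=1 acc=0x29 bytes_emitted=0
After char 1 ('Y'=24): chars_in_quartet=2 acc=0xA58 bytes_emitted=0
After char 2 ('d'=29): chars_in_quartet=3 acc=0x2961D bytes_emitted=0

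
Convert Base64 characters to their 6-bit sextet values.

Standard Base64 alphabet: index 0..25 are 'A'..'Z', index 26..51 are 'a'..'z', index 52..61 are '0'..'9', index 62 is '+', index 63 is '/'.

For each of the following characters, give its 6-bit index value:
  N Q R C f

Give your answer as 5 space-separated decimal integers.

Answer: 13 16 17 2 31

Derivation:
'N': A..Z range, ord('N') − ord('A') = 13
'Q': A..Z range, ord('Q') − ord('A') = 16
'R': A..Z range, ord('R') − ord('A') = 17
'C': A..Z range, ord('C') − ord('A') = 2
'f': a..z range, 26 + ord('f') − ord('a') = 31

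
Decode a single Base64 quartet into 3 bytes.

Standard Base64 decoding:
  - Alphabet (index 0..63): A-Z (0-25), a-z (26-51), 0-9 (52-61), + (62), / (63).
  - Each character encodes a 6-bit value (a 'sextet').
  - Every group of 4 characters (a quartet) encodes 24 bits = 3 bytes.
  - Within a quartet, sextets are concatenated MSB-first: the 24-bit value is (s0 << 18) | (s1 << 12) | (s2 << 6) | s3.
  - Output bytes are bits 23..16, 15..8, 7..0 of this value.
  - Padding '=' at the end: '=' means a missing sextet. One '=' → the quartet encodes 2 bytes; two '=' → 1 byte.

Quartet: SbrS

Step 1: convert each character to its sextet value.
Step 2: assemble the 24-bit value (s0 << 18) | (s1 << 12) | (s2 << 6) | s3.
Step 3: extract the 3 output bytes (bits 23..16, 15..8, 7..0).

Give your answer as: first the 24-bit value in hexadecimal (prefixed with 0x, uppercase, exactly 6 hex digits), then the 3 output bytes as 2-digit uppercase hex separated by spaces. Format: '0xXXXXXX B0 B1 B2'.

Sextets: S=18, b=27, r=43, S=18
24-bit: (18<<18) | (27<<12) | (43<<6) | 18
      = 0x480000 | 0x01B000 | 0x000AC0 | 0x000012
      = 0x49BAD2
Bytes: (v>>16)&0xFF=49, (v>>8)&0xFF=BA, v&0xFF=D2

Answer: 0x49BAD2 49 BA D2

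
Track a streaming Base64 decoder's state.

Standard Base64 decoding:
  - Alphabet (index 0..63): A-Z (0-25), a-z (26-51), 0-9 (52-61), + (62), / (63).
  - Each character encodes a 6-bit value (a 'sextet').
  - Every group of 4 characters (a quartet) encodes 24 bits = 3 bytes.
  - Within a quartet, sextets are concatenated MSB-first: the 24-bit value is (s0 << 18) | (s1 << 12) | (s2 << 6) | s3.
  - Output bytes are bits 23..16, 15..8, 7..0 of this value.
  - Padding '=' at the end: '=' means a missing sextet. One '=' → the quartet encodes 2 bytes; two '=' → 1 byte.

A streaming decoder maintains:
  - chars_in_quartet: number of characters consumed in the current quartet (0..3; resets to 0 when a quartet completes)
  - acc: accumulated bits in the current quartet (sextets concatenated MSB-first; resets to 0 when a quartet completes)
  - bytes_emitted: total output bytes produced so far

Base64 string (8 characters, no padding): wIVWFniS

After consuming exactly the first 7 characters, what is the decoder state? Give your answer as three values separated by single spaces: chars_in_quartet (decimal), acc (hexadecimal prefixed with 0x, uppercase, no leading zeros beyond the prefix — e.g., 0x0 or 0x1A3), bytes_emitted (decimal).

After char 0 ('w'=48): chars_in_quartet=1 acc=0x30 bytes_emitted=0
After char 1 ('I'=8): chars_in_quartet=2 acc=0xC08 bytes_emitted=0
After char 2 ('V'=21): chars_in_quartet=3 acc=0x30215 bytes_emitted=0
After char 3 ('W'=22): chars_in_quartet=4 acc=0xC08556 -> emit C0 85 56, reset; bytes_emitted=3
After char 4 ('F'=5): chars_in_quartet=1 acc=0x5 bytes_emitted=3
After char 5 ('n'=39): chars_in_quartet=2 acc=0x167 bytes_emitted=3
After char 6 ('i'=34): chars_in_quartet=3 acc=0x59E2 bytes_emitted=3

Answer: 3 0x59E2 3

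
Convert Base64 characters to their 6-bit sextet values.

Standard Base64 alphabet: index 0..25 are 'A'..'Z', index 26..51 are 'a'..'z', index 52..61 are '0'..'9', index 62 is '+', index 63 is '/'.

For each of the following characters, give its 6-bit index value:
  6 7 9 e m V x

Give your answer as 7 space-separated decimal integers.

'6': 0..9 range, 52 + ord('6') − ord('0') = 58
'7': 0..9 range, 52 + ord('7') − ord('0') = 59
'9': 0..9 range, 52 + ord('9') − ord('0') = 61
'e': a..z range, 26 + ord('e') − ord('a') = 30
'm': a..z range, 26 + ord('m') − ord('a') = 38
'V': A..Z range, ord('V') − ord('A') = 21
'x': a..z range, 26 + ord('x') − ord('a') = 49

Answer: 58 59 61 30 38 21 49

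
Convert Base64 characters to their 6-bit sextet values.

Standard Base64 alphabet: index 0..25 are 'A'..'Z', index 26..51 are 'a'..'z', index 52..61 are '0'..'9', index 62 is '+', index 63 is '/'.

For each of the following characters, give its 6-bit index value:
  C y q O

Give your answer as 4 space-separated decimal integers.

'C': A..Z range, ord('C') − ord('A') = 2
'y': a..z range, 26 + ord('y') − ord('a') = 50
'q': a..z range, 26 + ord('q') − ord('a') = 42
'O': A..Z range, ord('O') − ord('A') = 14

Answer: 2 50 42 14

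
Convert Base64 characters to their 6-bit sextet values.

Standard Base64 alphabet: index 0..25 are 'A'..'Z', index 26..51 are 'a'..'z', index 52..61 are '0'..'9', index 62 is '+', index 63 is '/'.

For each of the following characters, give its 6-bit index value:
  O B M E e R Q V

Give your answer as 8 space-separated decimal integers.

'O': A..Z range, ord('O') − ord('A') = 14
'B': A..Z range, ord('B') − ord('A') = 1
'M': A..Z range, ord('M') − ord('A') = 12
'E': A..Z range, ord('E') − ord('A') = 4
'e': a..z range, 26 + ord('e') − ord('a') = 30
'R': A..Z range, ord('R') − ord('A') = 17
'Q': A..Z range, ord('Q') − ord('A') = 16
'V': A..Z range, ord('V') − ord('A') = 21

Answer: 14 1 12 4 30 17 16 21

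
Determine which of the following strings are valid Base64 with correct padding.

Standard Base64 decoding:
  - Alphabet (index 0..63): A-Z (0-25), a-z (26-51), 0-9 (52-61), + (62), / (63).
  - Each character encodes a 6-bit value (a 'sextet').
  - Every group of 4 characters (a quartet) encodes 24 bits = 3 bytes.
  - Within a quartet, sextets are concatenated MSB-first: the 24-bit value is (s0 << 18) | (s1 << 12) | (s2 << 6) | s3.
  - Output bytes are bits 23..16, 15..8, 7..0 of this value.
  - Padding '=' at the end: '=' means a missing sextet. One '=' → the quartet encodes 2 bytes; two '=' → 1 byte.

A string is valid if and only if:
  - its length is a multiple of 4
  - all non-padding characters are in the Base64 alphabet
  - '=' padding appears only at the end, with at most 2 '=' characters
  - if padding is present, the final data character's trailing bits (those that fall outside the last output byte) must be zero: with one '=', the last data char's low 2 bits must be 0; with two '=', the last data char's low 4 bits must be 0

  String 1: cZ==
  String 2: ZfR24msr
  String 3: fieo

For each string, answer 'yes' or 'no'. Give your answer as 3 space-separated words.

Answer: no yes yes

Derivation:
String 1: 'cZ==' → invalid (bad trailing bits)
String 2: 'ZfR24msr' → valid
String 3: 'fieo' → valid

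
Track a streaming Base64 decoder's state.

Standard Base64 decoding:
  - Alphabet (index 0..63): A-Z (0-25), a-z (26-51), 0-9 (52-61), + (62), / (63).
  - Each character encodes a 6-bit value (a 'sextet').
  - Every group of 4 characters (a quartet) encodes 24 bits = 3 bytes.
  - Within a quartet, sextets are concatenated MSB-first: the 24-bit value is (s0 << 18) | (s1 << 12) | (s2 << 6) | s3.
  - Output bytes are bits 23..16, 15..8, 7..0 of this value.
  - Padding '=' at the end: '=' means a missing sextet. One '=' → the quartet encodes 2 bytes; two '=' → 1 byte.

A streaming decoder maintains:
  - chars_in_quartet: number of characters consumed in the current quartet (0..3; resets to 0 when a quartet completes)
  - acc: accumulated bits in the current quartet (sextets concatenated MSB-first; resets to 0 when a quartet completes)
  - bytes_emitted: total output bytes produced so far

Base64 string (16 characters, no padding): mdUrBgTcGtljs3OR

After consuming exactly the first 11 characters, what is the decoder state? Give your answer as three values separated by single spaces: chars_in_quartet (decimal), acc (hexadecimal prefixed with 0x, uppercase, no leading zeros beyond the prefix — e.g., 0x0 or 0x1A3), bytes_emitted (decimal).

Answer: 3 0x6B65 6

Derivation:
After char 0 ('m'=38): chars_in_quartet=1 acc=0x26 bytes_emitted=0
After char 1 ('d'=29): chars_in_quartet=2 acc=0x99D bytes_emitted=0
After char 2 ('U'=20): chars_in_quartet=3 acc=0x26754 bytes_emitted=0
After char 3 ('r'=43): chars_in_quartet=4 acc=0x99D52B -> emit 99 D5 2B, reset; bytes_emitted=3
After char 4 ('B'=1): chars_in_quartet=1 acc=0x1 bytes_emitted=3
After char 5 ('g'=32): chars_in_quartet=2 acc=0x60 bytes_emitted=3
After char 6 ('T'=19): chars_in_quartet=3 acc=0x1813 bytes_emitted=3
After char 7 ('c'=28): chars_in_quartet=4 acc=0x604DC -> emit 06 04 DC, reset; bytes_emitted=6
After char 8 ('G'=6): chars_in_quartet=1 acc=0x6 bytes_emitted=6
After char 9 ('t'=45): chars_in_quartet=2 acc=0x1AD bytes_emitted=6
After char 10 ('l'=37): chars_in_quartet=3 acc=0x6B65 bytes_emitted=6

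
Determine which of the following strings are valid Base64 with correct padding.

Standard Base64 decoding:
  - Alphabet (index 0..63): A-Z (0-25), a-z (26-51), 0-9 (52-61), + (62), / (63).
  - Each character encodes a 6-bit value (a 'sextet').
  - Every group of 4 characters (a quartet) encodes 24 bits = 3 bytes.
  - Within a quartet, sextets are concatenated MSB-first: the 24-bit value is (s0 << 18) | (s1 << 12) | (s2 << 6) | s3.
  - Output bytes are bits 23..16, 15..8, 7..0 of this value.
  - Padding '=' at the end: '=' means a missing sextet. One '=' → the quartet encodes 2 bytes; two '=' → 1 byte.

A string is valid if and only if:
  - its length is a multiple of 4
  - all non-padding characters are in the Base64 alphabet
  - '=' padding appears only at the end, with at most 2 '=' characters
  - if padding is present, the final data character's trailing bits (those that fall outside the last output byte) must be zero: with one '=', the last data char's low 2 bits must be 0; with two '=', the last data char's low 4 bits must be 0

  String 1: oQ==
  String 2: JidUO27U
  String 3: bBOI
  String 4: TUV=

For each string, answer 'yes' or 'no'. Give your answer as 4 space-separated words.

Answer: yes yes yes no

Derivation:
String 1: 'oQ==' → valid
String 2: 'JidUO27U' → valid
String 3: 'bBOI' → valid
String 4: 'TUV=' → invalid (bad trailing bits)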